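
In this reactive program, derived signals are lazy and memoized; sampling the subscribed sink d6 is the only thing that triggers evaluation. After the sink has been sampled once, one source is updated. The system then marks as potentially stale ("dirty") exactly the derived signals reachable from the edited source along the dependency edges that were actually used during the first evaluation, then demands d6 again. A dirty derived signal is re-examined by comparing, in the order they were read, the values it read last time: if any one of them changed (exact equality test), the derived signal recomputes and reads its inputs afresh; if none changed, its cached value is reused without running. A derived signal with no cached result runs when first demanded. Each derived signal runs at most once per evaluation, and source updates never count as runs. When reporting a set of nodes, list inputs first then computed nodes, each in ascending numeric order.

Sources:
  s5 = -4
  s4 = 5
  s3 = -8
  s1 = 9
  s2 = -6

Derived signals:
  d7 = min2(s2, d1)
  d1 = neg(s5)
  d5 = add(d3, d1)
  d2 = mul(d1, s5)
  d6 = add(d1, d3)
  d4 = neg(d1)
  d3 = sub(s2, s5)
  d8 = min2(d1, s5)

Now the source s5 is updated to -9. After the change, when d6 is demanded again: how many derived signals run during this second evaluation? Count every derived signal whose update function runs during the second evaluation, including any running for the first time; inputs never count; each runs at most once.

First demand of the output computes:
  d1 = neg(-4) = 4
  d3 = sub(-6, -4) = -2
  d6 = add(4, -2) = 2

After the edit, cleaning proceeds:
  d1: a read changed (s5 -4->-9) — executes, giving 9.
  d3: a read changed (s5 -4->-9) — executes, giving 3.
  d6: a read changed (d1 4->9; d3 -2->3) — executes, giving 12.

3 derived signals run: d1, d3, d6.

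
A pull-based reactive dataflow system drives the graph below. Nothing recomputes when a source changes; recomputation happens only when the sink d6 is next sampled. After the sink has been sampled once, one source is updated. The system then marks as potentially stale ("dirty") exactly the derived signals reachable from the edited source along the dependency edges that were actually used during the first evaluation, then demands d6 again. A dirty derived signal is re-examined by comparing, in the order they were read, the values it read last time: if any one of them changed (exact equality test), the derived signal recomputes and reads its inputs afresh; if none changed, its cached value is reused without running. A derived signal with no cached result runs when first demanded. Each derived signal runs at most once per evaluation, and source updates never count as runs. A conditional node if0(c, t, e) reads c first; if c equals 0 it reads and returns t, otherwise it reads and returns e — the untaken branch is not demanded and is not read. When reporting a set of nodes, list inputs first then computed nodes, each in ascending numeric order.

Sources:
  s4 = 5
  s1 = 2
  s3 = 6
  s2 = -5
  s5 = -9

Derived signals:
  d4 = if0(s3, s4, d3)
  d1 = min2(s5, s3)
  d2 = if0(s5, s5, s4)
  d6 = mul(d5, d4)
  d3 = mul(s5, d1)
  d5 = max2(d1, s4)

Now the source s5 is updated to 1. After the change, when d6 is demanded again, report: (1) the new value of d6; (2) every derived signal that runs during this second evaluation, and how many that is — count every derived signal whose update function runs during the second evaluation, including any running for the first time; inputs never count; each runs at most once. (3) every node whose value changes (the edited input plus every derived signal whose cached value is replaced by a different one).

First evaluation (everything demanded from the output):
  d1 = min2(-9, 6) = -9
  d3 = mul(-9, -9) = 81
  d4 = if0(s3=6 -> else branch d3) = 81
  d5 = max2(-9, 5) = 5
  d6 = mul(5, 81) = 405

Propagation after the edit:
  d1: runs — s5 -9->1; result 1.
  d3: runs — s5 -9->1; d1 -9->1; result 1.
  d4: runs — d3 81->1; result 1.
  d5: runs — d1 -9->1; result 5 (same value as before).
  d6: runs — d4 81->1; result 5.

New value of d6: 5.
Derived signals that run: d1, d3, d4, d5, d6 — 5 in total.
Values that change: s5, d1, d3, d4, d6.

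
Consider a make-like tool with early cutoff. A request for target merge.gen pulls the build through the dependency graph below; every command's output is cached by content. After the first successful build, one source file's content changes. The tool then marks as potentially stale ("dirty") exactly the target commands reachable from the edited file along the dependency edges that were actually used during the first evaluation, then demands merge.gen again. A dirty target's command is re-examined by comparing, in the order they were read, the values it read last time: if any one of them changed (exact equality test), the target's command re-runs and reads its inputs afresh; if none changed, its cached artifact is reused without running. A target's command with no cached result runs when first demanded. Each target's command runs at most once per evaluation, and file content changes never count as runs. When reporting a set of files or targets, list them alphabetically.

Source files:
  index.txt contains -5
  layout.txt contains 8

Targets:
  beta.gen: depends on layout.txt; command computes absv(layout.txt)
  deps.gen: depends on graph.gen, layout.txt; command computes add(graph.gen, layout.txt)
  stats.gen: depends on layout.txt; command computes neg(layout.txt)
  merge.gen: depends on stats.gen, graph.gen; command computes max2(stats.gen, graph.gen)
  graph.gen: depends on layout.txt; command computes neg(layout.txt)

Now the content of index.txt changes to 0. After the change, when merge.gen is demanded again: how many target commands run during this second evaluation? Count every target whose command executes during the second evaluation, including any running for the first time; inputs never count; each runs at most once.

0 target commands run: none.
Note the shortcut — nothing in the graph depends on index.txt at all, so no recomputation happens.

First demand of the output computes:
  graph.gen = neg(8) = -8
  stats.gen = neg(8) = -8
  merge.gen = max2(-8, -8) = -8

After the edit, cleaning proceeds:
  no node depends on index.txt at all; the second demand re-runs nothing.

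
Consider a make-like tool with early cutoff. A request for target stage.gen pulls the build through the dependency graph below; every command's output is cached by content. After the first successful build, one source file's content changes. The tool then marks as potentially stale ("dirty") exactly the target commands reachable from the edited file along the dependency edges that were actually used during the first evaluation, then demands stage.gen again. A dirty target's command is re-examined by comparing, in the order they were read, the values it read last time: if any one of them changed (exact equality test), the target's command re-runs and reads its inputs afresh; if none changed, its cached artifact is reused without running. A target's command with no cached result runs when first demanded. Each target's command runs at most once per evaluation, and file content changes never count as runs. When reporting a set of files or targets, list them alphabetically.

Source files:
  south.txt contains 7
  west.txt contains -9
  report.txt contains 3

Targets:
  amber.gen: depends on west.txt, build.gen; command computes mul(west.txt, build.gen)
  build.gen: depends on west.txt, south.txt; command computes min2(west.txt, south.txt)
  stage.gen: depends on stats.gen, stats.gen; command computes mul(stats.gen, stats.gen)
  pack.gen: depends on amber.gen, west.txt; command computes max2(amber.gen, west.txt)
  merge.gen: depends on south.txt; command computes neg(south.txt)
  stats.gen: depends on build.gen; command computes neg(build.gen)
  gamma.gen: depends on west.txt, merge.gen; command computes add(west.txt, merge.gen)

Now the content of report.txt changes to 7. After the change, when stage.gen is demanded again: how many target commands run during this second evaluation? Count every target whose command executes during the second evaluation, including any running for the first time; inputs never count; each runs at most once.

First demand of the output computes:
  build.gen = min2(-9, 7) = -9
  stats.gen = neg(-9) = 9
  stage.gen = mul(9, 9) = 81

After the edit, cleaning proceeds:
  no node depends on report.txt at all; the second demand re-runs nothing.

Note the shortcut — nothing in the graph depends on report.txt at all, so no recomputation happens.

0 target commands run: none.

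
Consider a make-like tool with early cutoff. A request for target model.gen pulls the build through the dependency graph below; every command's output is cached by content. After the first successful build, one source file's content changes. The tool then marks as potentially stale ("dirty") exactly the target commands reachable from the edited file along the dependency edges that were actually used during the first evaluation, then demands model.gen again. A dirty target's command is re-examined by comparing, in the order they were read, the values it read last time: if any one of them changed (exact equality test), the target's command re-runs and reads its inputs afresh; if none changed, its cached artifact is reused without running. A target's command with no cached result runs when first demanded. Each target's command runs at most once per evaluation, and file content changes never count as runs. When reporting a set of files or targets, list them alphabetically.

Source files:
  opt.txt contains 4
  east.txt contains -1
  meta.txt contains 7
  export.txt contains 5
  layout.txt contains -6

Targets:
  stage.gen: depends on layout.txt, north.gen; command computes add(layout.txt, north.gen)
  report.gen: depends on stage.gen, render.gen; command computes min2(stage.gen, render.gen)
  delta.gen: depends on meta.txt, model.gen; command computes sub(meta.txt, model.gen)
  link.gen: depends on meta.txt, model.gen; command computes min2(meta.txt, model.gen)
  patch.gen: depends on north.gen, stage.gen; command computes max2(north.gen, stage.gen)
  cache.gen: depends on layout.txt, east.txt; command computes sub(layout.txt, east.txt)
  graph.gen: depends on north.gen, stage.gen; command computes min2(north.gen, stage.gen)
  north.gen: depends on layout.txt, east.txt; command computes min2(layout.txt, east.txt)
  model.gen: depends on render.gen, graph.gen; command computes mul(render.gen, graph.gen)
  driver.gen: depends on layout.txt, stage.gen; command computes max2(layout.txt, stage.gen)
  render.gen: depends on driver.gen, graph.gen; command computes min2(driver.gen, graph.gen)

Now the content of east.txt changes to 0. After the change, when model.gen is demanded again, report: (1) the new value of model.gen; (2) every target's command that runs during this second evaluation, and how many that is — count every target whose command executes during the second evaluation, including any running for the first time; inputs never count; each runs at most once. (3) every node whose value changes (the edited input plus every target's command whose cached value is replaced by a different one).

Demanding model.gen again yields 144.
1 target commands run: north.gen.
The nodes whose values change: east.txt.
Note the absorption at north.gen: it re-runs yet its value is the same, leaving the output's value untouched.

First demand of the output computes:
  north.gen = min2(-6, -1) = -6
  stage.gen = add(-6, -6) = -12
  driver.gen = max2(-6, -12) = -6
  graph.gen = min2(-6, -12) = -12
  render.gen = min2(-6, -12) = -12
  model.gen = mul(-12, -12) = 144

After the edit, cleaning proceeds:
  north.gen: a read changed (east.txt -1->0) — executes, giving -6 — identical to its old value.
  stage.gen: dirty, but its reads are unchanged (layout.txt unchanged, north.gen unchanged); cached -12 stands.
  driver.gen: dirty, but its reads are unchanged (layout.txt unchanged, stage.gen unchanged); cached -6 stands.
  graph.gen: dirty, but its reads are unchanged (north.gen unchanged, stage.gen unchanged); cached -12 stands.
  render.gen: dirty, but its reads are unchanged (driver.gen unchanged, graph.gen unchanged); cached -12 stands.
  model.gen: dirty, but its reads are unchanged (render.gen unchanged, graph.gen unchanged); cached 144 stands.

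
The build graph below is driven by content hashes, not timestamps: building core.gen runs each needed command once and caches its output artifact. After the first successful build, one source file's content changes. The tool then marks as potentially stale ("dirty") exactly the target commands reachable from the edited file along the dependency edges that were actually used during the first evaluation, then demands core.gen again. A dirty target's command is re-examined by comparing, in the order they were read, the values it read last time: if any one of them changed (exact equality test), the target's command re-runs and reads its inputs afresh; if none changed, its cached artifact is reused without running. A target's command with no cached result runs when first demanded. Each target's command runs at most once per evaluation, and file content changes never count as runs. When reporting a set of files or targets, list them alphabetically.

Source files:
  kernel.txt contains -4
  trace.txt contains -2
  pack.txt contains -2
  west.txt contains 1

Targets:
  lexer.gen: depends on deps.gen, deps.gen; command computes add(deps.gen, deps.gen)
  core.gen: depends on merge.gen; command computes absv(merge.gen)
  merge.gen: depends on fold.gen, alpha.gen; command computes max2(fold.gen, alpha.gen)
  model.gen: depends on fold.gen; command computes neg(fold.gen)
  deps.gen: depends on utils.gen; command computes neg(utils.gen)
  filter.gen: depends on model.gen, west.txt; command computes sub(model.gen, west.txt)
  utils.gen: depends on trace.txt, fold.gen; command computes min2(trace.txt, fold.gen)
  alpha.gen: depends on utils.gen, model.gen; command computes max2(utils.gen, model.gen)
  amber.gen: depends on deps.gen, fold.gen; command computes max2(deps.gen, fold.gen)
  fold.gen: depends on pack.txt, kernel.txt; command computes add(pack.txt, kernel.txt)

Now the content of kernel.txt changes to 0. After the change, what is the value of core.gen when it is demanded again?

Initial pass — values computed on the first demand:
  fold.gen = add(-2, -4) = -6
  model.gen = neg(-6) = 6
  utils.gen = min2(-2, -6) = -6
  alpha.gen = max2(-6, 6) = 6
  merge.gen = max2(-6, 6) = 6
  core.gen = absv(6) = 6

Second demand — change propagation:
  fold.gen: re-runs because kernel.txt -4->0; new result -2.
  model.gen: re-runs because fold.gen -6->-2; new result 2.
  utils.gen: re-runs because fold.gen -6->-2; new result -2.
  alpha.gen: re-runs because utils.gen -6->-2; model.gen 6->2; new result 2.
  merge.gen: re-runs because fold.gen -6->-2; alpha.gen 6->2; new result 2.
  core.gen: re-runs because merge.gen 6->2; new result 2.

core.gen now evaluates to 2.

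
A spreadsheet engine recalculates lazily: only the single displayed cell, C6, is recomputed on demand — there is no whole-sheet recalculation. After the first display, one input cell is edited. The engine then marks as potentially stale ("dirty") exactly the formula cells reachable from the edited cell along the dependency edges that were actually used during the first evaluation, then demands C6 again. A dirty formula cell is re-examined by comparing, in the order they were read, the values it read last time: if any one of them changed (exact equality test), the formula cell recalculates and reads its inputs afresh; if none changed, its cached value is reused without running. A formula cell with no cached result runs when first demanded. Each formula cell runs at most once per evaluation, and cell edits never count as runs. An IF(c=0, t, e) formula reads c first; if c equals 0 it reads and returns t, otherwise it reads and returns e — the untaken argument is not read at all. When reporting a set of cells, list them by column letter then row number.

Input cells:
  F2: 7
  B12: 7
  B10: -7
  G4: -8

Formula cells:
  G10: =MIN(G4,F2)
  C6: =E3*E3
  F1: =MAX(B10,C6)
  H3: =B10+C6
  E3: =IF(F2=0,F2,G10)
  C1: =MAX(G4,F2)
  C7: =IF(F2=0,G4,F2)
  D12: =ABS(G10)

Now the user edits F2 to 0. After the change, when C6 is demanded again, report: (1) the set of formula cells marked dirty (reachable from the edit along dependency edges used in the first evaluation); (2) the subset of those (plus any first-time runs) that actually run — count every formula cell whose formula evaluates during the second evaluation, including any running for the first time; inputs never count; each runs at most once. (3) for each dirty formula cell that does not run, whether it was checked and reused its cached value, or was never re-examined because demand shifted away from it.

First evaluation (everything demanded from the output):
  G10 = MIN(-8, 7) = -8
  E3 = IF(F2=0: F2=7 -> else branch G10) = -8
  C6 = -8 * -8 = 64

Propagation after the edit:
  G10: marked dirty but never re-examined — demand shifted away from it.
  E3: runs — F2 7->0; result 0.
  C6: runs — E3 -8->0; E3 -8->0; result 0.

Key observation: a condition flipped, so demand moved to the other branch — G10 is never re-examined.

Marked dirty: C6, E3, G10.
Formula cells that run: C6, E3 — 2 in total.
Never re-examined (demand shifted away): G10.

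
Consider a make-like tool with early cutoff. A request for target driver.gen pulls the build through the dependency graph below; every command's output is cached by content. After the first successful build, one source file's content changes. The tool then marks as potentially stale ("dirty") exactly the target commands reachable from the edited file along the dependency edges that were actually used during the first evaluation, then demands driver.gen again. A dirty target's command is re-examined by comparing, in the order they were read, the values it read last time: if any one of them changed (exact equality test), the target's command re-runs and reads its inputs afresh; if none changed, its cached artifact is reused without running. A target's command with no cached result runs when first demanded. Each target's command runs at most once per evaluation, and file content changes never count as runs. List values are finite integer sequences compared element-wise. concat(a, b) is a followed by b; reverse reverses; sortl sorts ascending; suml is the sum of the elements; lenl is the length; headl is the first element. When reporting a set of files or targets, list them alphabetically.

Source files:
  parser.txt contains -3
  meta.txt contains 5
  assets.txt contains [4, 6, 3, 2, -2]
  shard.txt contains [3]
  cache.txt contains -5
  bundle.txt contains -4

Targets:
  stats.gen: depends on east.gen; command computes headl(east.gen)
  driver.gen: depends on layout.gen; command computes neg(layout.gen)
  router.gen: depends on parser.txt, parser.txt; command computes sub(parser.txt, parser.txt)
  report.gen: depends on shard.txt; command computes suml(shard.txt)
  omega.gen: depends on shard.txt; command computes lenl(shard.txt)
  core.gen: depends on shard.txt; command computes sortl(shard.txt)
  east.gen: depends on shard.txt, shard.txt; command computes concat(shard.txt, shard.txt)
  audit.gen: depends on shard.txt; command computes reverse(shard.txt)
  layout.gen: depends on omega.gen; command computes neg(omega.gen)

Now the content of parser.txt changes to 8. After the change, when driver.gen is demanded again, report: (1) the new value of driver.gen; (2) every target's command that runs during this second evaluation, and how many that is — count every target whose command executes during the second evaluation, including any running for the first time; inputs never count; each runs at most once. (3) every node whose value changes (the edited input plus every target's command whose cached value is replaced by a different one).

Demanding driver.gen again yields 1.
0 target commands run: none.
The nodes whose values change: parser.txt.
Note the shortcut — parser.txt feeds only undemanded nodes, so no recomputation happens.

First demand of the output computes:
  omega.gen = lenl([3]) = 1
  layout.gen = neg(1) = -1
  driver.gen = neg(-1) = 1

After the edit, cleaning proceeds:
  parser.txt only reaches undemanded nodes; the second demand re-runs nothing.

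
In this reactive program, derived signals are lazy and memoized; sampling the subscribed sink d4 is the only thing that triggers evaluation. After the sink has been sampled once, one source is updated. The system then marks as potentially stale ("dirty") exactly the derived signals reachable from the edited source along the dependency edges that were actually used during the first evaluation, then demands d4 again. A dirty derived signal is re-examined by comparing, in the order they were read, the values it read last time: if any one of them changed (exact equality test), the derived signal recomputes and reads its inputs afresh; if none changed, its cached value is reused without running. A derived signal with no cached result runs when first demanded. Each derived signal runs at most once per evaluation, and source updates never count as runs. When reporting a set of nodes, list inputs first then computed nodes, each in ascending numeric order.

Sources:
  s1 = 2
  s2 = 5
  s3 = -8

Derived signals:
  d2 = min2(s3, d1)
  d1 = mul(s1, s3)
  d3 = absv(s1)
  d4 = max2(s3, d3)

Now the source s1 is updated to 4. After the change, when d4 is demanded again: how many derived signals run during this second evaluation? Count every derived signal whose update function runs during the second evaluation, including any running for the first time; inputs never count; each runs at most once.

2 derived signals run: d3, d4.

First demand of the output computes:
  d3 = absv(2) = 2
  d4 = max2(-8, 2) = 2

After the edit, cleaning proceeds:
  d3: a read changed (s1 2->4) — executes, giving 4.
  d4: a read changed (d3 2->4) — executes, giving 4.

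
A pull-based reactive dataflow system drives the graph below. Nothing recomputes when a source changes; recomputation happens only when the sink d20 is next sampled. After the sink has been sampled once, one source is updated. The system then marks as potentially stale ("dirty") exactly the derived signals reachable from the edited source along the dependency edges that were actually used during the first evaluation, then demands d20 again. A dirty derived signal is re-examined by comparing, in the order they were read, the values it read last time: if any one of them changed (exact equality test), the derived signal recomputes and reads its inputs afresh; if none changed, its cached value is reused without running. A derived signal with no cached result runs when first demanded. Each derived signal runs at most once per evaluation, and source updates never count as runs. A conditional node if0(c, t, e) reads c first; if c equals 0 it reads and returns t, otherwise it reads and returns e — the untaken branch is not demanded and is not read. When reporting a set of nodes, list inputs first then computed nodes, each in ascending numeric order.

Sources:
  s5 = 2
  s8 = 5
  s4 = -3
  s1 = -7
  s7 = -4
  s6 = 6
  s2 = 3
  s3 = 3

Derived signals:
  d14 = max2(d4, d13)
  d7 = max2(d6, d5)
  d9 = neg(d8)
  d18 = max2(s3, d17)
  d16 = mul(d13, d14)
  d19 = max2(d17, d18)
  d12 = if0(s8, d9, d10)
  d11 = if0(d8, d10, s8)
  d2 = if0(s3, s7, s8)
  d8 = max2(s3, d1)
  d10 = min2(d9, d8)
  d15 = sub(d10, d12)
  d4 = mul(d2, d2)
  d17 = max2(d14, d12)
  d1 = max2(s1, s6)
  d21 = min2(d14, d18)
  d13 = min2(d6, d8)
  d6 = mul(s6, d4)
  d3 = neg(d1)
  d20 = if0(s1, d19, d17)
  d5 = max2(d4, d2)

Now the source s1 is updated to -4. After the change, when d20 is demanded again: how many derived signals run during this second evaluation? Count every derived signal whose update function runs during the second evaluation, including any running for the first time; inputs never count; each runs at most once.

First evaluation (everything demanded from the output):
  d1 = max2(-7, 6) = 6
  d2 = if0(s3=3 -> else branch s8) = 5
  d4 = mul(5, 5) = 25
  d6 = mul(6, 25) = 150
  d8 = max2(3, 6) = 6
  d9 = neg(6) = -6
  d10 = min2(-6, 6) = -6
  d12 = if0(s8=5 -> else branch d10) = -6
  d13 = min2(150, 6) = 6
  d14 = max2(25, 6) = 25
  d17 = max2(25, -6) = 25
  d20 = if0(s1=-7 -> else branch d17) = 25

Propagation after the edit:
  d1: runs — s1 -7->-4; result 6 (same value as before).
  d8: checked — values it read are unchanged (s3 unchanged, d1 unchanged); reused cached 6 without running.
  d9: checked — values it read are unchanged (d8 unchanged); reused cached -6 without running.
  d10: checked — values it read are unchanged (d9 unchanged, d8 unchanged); reused cached -6 without running.
  d12: checked — values it read are unchanged (s8 unchanged, d10 unchanged); reused cached -6 without running.
  d13: checked — values it read are unchanged (d6 unchanged, d8 unchanged); reused cached 6 without running.
  d14: checked — values it read are unchanged (d4 unchanged, d13 unchanged); reused cached 25 without running.
  d17: checked — values it read are unchanged (d14 unchanged, d12 unchanged); reused cached 25 without running.
  d20: runs — s1 -7->-4; result 25 (same value as before).

Key observation: the cutoff stops propagation at d8 — its inputs' values are unchanged, so it reuses its cache.

Derived signals that run: d1, d20 — 2 in total.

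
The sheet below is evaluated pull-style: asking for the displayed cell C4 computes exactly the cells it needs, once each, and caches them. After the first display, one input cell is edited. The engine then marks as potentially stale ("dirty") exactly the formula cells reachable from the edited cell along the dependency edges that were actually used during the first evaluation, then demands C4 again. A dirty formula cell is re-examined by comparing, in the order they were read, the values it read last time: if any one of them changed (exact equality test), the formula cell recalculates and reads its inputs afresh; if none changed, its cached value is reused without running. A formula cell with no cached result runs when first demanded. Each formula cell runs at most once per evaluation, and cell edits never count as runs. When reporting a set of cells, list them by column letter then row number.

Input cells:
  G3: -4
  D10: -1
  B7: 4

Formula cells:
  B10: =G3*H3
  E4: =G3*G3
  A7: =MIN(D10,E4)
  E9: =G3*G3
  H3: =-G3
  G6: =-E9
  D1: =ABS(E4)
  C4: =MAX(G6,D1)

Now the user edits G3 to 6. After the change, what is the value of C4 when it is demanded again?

First demand of the output computes:
  E4 = -4 * -4 = 16
  D1 = ABS(16) = 16
  E9 = -4 * -4 = 16
  G6 = -(16) = -16
  C4 = MAX(-16, 16) = 16

After the edit, cleaning proceeds:
  E4: a read changed (G3 -4->6; G3 -4->6) — executes, giving 36.
  D1: a read changed (E4 16->36) — executes, giving 36.
  E9: a read changed (G3 -4->6; G3 -4->6) — executes, giving 36.
  G6: a read changed (E9 16->36) — executes, giving -36.
  C4: a read changed (G6 -16->-36; D1 16->36) — executes, giving 36.

Demanding C4 again yields 36.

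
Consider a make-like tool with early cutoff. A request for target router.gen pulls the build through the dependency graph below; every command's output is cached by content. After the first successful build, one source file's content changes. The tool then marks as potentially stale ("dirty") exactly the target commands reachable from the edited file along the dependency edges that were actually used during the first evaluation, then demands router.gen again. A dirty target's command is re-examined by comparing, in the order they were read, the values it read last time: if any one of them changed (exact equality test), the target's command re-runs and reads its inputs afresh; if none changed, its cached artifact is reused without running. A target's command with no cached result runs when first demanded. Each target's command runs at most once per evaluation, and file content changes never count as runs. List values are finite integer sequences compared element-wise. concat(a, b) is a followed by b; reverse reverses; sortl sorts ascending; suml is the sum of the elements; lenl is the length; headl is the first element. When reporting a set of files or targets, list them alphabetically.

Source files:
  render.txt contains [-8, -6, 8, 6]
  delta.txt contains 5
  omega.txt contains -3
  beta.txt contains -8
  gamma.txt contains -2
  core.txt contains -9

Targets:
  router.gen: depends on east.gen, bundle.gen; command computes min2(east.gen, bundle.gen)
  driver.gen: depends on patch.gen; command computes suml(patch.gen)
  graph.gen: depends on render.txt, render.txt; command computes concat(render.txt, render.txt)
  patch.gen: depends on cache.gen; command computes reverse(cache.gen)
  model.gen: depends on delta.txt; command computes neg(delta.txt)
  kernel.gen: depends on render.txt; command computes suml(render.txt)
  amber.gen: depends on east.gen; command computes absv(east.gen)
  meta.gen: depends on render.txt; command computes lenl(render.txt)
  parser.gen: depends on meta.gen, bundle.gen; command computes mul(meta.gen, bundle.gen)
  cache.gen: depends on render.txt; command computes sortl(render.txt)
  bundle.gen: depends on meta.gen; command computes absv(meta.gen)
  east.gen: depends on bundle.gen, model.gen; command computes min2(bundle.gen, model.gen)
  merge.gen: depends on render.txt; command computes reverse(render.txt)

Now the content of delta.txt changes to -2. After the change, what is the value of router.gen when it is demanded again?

Demanding router.gen again yields 2.

First demand of the output computes:
  meta.gen = lenl([-8, -6, 8, 6]) = 4
  bundle.gen = absv(4) = 4
  model.gen = neg(5) = -5
  east.gen = min2(4, -5) = -5
  router.gen = min2(-5, 4) = -5

After the edit, cleaning proceeds:
  model.gen: a read changed (delta.txt 5->-2) — executes, giving 2.
  east.gen: a read changed (model.gen -5->2) — executes, giving 2.
  router.gen: a read changed (east.gen -5->2) — executes, giving 2.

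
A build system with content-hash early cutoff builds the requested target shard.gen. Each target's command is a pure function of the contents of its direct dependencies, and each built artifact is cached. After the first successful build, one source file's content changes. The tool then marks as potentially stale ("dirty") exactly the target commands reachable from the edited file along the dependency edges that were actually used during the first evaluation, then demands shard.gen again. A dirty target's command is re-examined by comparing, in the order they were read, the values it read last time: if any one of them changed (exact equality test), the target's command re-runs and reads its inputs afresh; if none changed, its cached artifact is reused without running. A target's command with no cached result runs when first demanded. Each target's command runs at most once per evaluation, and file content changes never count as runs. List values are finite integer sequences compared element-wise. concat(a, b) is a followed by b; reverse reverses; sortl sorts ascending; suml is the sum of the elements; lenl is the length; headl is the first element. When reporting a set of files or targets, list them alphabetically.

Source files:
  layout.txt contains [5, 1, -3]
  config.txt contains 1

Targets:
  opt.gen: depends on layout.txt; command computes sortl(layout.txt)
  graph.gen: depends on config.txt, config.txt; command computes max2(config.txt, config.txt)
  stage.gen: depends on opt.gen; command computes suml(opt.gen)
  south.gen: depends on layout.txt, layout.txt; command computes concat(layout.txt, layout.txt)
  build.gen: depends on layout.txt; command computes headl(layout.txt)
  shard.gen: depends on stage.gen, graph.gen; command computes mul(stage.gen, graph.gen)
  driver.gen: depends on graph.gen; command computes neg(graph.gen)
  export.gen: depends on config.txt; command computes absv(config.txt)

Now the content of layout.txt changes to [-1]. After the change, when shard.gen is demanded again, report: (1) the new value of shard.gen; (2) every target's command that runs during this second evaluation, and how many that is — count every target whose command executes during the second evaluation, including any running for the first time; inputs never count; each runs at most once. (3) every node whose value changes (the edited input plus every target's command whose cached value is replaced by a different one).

New value of shard.gen: -1.
Target commands that run: opt.gen, shard.gen, stage.gen — 3 in total.
Values that change: layout.txt, opt.gen, shard.gen, stage.gen.

First evaluation (everything demanded from the output):
  graph.gen = max2(1, 1) = 1
  opt.gen = sortl([5, 1, -3]) = [-3, 1, 5]
  stage.gen = suml([-3, 1, 5]) = 3
  shard.gen = mul(3, 1) = 3

Propagation after the edit:
  opt.gen: runs — layout.txt [5, 1, -3]->[-1]; result [-1].
  stage.gen: runs — opt.gen [-3, 1, 5]->[-1]; result -1.
  shard.gen: runs — stage.gen 3->-1; result -1.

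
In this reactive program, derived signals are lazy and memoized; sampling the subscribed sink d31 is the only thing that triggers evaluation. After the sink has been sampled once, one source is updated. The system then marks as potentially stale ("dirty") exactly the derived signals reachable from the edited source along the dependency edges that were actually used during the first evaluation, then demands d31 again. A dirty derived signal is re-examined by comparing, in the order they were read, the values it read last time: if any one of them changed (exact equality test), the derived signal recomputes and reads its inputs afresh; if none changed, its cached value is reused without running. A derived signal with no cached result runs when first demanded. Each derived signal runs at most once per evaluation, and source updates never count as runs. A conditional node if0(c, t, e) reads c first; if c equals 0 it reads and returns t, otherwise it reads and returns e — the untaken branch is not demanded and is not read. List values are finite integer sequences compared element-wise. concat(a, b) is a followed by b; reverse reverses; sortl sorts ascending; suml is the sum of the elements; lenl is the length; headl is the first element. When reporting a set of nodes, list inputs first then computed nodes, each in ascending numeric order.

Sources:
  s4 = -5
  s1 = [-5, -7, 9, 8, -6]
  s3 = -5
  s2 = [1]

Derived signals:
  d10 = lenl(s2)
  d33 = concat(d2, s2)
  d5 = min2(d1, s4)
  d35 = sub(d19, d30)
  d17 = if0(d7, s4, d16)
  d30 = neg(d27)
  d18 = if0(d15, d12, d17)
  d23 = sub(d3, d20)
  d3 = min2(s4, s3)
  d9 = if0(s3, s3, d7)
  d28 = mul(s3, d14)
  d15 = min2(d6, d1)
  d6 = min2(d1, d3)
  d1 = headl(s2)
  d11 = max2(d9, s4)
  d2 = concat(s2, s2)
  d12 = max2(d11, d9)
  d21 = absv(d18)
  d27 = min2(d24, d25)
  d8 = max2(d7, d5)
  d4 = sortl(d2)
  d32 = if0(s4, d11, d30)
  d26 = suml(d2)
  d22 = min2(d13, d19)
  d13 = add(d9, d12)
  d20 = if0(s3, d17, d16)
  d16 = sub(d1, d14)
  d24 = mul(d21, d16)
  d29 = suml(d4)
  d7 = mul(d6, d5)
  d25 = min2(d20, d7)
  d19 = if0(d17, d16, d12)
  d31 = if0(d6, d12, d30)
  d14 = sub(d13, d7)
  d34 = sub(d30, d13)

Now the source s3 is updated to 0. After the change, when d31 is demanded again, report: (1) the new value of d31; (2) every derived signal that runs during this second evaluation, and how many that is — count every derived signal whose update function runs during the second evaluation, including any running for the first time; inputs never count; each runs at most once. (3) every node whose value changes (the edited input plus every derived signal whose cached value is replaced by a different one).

First demand of the output computes:
  d1 = headl([1]) = 1
  d3 = min2(-5, -5) = -5
  d5 = min2(1, -5) = -5
  d6 = min2(1, -5) = -5
  d7 = mul(-5, -5) = 25
  d9 = if0(s3=-5 -> else branch d7) = 25
  d11 = max2(25, -5) = 25
  d12 = max2(25, 25) = 25
  d13 = add(25, 25) = 50
  d14 = sub(50, 25) = 25
  d15 = min2(-5, 1) = -5
  d16 = sub(1, 25) = -24
  d17 = if0(d7=25 -> else branch d16) = -24
  d18 = if0(d15=-5 -> else branch d17) = -24
  d20 = if0(s3=-5 -> else branch d16) = -24
  d21 = absv(-24) = 24
  d24 = mul(24, -24) = -576
  d25 = min2(-24, 25) = -24
  d27 = min2(-576, -24) = -576
  d30 = neg(-576) = 576
  d31 = if0(d6=-5 -> else branch d30) = 576

After the edit, cleaning proceeds:
  d3: a read changed (s3 -5->0) — executes, giving -5 — identical to its old value.
  d6: dirty, but its reads are unchanged (d1 unchanged, d3 unchanged); cached -5 stands.
  d7: dirty, but its reads are unchanged (d6 unchanged, d5 unchanged); cached 25 stands.
  d9: a read changed (s3 -5->0) — executes, giving 0.
  d11: a read changed (d9 25->0) — executes, giving 0.
  d12: a read changed (d11 25->0; d9 25->0) — executes, giving 0.
  d13: a read changed (d9 25->0; d12 25->0) — executes, giving 0.
  d14: a read changed (d13 50->0) — executes, giving -25.
  d15: dirty, but its reads are unchanged (d6 unchanged, d1 unchanged); cached -5 stands.
  d16: a read changed (d14 25->-25) — executes, giving 26.
  d17: a read changed (d16 -24->26) — executes, giving 26.
  d18: a read changed (d17 -24->26) — executes, giving 26.
  d20: a read changed (s3 -5->0; d16 -24->26) — executes, giving 26.
  d21: a read changed (d18 -24->26) — executes, giving 26.
  d24: a read changed (d21 24->26; d16 -24->26) — executes, giving 676.
  d25: a read changed (d20 -24->26) — executes, giving 25.
  d27: a read changed (d24 -576->676; d25 -24->25) — executes, giving 25.
  d30: a read changed (d27 -576->25) — executes, giving -25.
  d31: a read changed (d30 576->-25) — executes, giving -25.

Note where the cutoff bites: d6 is checked, finds nothing changed, and keeps its cache.

Demanding d31 again yields -25.
16 derived signals run: d3, d9, d11, d12, d13, d14, d16, d17, d18, d20, d21, d24, d25, d27, d30, d31.
The nodes whose values change: s3, d9, d11, d12, d13, d14, d16, d17, d18, d20, d21, d24, d25, d27, d30, d31.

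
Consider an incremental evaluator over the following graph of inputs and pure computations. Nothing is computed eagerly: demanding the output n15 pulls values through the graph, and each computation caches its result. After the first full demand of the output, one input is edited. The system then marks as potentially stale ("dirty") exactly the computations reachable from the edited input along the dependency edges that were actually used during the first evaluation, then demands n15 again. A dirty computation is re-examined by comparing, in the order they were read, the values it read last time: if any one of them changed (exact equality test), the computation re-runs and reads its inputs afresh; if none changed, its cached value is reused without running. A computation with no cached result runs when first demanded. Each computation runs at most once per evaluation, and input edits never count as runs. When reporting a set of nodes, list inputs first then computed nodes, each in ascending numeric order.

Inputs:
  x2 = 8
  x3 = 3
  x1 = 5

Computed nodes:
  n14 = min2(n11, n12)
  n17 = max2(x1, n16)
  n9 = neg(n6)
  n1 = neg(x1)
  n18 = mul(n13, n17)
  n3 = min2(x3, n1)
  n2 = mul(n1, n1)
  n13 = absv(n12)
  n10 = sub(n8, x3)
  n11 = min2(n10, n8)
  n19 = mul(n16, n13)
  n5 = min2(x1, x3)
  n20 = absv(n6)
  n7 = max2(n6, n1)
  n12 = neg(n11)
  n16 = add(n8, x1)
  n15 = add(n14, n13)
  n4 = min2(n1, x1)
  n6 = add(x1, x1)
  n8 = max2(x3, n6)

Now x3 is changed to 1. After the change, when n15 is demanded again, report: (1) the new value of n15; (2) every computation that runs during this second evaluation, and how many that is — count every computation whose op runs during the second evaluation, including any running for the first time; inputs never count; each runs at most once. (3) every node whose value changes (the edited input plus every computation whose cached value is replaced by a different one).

Initial pass — values computed on the first demand:
  n6 = add(5, 5) = 10
  n8 = max2(3, 10) = 10
  n10 = sub(10, 3) = 7
  n11 = min2(7, 10) = 7
  n12 = neg(7) = -7
  n13 = absv(-7) = 7
  n14 = min2(7, -7) = -7
  n15 = add(-7, 7) = 0

Second demand — change propagation:
  n8: re-runs because x3 3->1; new result 10 (unchanged).
  n10: re-runs because x3 3->1; new result 9.
  n11: re-runs because n10 7->9; new result 9.
  n12: re-runs because n11 7->9; new result -9.
  n13: re-runs because n12 -7->-9; new result 9.
  n14: re-runs because n11 7->9; n12 -7->-9; new result -9.
  n15: re-runs because n14 -7->-9; n13 7->9; new result 0 (unchanged).

n15 now evaluates to 0.
Run set: n8, n10, n11, n12, n13, n14, n15 (7 run).
Changed values: x3, n10, n11, n12, n13, n14.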